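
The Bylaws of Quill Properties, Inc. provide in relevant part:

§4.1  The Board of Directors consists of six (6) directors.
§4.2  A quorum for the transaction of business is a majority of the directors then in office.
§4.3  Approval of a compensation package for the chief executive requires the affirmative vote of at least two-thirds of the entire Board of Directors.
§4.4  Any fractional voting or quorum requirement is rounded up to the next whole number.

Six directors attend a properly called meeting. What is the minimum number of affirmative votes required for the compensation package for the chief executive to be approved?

The compensation package for the chief executive requires two-thirds of the entire Board of Directors (6).
2/3 of 6 = 4.

4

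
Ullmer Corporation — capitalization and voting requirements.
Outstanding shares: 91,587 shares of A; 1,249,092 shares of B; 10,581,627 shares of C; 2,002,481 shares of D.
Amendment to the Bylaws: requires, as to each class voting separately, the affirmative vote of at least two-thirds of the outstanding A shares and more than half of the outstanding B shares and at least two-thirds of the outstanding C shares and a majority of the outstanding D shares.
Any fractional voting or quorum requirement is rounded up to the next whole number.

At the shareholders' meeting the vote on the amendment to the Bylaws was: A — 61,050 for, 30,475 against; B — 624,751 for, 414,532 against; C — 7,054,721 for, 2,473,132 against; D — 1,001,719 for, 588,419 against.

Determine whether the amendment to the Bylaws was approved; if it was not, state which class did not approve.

Not approved — the A shares did not give the required vote.

A: 2/3 of 91587 = 61058; 61,058 required, 61,050 in favor — not approved.
B: a majority of 1249092 is 624547; 624,547 required, 624,751 in favor — approved.
C: 2/3 of 10581627 = 7054418; 7,054,418 required, 7,054,721 in favor — approved.
D: a majority of 2002481 is 1001241; 1,001,241 required, 1,001,719 in favor — approved.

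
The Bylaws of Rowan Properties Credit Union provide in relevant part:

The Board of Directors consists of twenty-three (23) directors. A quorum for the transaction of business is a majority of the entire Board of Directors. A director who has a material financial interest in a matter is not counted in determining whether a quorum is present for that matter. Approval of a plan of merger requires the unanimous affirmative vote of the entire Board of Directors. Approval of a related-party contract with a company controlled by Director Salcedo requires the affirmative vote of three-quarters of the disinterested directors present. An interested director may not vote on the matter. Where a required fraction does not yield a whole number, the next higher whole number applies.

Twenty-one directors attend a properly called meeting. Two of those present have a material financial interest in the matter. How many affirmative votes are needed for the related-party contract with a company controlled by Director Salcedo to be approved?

The related-party contract with a company controlled by Director Salcedo requires three-fourths of the disinterested directors present (21 − 2 = 19).
3/4 of 19 = 14.25, rounded up to 15.

15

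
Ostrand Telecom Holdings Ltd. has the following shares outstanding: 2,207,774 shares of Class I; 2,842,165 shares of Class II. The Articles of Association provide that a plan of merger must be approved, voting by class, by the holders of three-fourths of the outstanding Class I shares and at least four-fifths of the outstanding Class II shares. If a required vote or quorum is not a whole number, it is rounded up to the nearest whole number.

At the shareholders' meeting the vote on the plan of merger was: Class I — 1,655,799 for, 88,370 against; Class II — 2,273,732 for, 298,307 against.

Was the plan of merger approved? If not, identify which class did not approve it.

Not approved — the Class I shares did not give the required vote.

Class I: 3/4 of 2207774 = 1655830.50, rounded up to 1655831; 1,655,831 required, 1,655,799 in favor — not approved.
Class II: 4/5 of 2842165 = 2273732; 2,273,732 required, 2,273,732 in favor — approved.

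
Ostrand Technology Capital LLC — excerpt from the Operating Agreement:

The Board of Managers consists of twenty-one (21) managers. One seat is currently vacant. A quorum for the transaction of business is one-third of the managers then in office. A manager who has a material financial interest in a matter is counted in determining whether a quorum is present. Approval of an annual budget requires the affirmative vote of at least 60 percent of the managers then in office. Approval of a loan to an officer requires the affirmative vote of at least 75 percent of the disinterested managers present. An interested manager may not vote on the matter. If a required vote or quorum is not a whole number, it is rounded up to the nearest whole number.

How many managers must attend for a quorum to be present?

1/3 of 20 = 6.67, rounded up to 7.

7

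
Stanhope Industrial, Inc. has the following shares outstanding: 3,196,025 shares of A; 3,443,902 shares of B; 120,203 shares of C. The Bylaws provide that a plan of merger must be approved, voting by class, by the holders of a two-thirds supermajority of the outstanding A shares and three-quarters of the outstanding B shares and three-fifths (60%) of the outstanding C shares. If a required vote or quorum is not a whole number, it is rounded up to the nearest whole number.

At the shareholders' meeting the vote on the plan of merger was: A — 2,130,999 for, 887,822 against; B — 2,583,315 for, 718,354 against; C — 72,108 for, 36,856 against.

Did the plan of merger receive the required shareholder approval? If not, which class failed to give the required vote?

Not approved — the C shares did not give the required vote.

A: 2/3 of 3196025 = 2130683.33, rounded up to 2130684; 2,130,684 required, 2,130,999 in favor — approved.
B: 3/4 of 3443902 = 2582926.50, rounded up to 2582927; 2,582,927 required, 2,583,315 in favor — approved.
C: 3/5 of 120203 = 72121.80, rounded up to 72122; 72,122 required, 72,108 in favor — not approved.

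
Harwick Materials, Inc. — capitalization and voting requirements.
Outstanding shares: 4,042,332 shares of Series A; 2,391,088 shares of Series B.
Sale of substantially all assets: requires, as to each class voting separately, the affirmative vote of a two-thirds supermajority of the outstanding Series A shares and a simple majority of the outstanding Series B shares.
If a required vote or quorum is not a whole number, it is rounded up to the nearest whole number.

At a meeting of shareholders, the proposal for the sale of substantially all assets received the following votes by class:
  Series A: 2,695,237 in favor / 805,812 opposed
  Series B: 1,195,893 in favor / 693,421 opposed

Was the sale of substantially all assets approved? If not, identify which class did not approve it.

Approved — every class gave the required vote.

Series A: 2/3 of 4042332 = 2694888; 2,694,888 required, 2,695,237 in favor — approved.
Series B: a majority of 2391088 is 1195545; 1,195,545 required, 1,195,893 in favor — approved.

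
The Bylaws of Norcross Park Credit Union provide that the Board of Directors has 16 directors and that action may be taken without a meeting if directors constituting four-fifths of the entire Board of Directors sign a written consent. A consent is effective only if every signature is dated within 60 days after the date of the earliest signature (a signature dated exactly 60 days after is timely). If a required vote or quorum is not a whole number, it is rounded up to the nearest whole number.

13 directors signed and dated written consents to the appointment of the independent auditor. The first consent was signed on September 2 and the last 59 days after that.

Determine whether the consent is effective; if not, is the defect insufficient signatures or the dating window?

Signatures required: four-fifths of 16 — 4/5 of 16 = 12.80, rounded up to 13, so 13 needed; 13 signed. Sufficient.
Dating window: the latest signature is 59 days after the earliest; the limit is 60 days. Within the window.

Effective — both the signature and dating-window requirements are satisfied.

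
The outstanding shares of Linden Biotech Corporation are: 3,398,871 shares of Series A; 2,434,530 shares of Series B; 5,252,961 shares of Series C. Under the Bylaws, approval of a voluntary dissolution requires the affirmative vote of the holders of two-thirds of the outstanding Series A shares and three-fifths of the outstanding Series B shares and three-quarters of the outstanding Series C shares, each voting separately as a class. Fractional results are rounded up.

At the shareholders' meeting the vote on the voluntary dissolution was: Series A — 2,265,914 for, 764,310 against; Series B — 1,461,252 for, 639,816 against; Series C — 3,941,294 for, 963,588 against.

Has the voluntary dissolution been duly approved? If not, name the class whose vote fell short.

Approved — every class gave the required vote.

Series A: 2/3 of 3398871 = 2265914; 2,265,914 required, 2,265,914 in favor — approved.
Series B: 3/5 of 2434530 = 1460718; 1,460,718 required, 1,461,252 in favor — approved.
Series C: 3/4 of 5252961 = 3939720.75, rounded up to 3939721; 3,939,721 required, 3,941,294 in favor — approved.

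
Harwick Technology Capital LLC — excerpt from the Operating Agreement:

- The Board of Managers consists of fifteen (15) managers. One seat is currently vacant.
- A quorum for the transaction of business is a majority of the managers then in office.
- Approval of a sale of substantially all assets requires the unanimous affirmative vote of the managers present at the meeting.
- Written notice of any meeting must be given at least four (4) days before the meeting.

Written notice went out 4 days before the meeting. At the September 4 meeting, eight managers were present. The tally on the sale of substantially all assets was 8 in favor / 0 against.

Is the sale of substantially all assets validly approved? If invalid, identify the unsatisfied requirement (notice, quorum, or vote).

Valid — all requirements satisfied.

Notice: 4 days given; 4 required (4 ≥ 4). Satisfied.
Quorum: 8 present; quorum is 8. Satisfied.
Vote: the sale of substantially all assets requires the unanimous vote of the managers present (8). Unanimous means all 8, so 8 affirmative votes are needed; 8 voted in favor. Satisfied.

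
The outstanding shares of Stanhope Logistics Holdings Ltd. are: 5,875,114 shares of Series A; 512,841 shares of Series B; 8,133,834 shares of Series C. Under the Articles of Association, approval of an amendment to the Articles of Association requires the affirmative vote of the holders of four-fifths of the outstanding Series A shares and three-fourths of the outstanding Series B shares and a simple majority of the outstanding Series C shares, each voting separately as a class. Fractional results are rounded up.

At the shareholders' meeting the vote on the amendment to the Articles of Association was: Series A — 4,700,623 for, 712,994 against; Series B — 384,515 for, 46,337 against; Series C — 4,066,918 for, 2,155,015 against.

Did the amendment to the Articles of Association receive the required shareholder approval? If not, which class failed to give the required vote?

Not approved — the Series B shares did not give the required vote.

Series A: 4/5 of 5875114 = 4700091.20, rounded up to 4700092; 4,700,092 required, 4,700,623 in favor — approved.
Series B: 3/4 of 512841 = 384630.75, rounded up to 384631; 384,631 required, 384,515 in favor — not approved.
Series C: a majority of 8133834 is 4066918; 4,066,918 required, 4,066,918 in favor — approved.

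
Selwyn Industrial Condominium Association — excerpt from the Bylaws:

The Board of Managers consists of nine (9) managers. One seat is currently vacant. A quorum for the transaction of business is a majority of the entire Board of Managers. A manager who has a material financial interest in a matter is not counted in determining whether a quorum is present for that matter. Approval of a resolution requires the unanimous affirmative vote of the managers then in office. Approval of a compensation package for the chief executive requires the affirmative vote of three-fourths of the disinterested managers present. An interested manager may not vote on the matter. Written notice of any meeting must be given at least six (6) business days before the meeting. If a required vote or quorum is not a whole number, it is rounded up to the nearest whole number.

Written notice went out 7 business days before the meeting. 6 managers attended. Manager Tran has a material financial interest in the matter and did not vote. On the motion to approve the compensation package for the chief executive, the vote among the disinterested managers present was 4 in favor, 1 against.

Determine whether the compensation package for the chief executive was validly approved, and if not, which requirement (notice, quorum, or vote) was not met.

Notice: 7 business days given; 6 required (7 ≥ 6). Satisfied.
Quorum: 6 present, but the 1 interested manager does not count, leaving 5. Quorum is 5. Satisfied.
Vote: the compensation package for the chief executive requires three-fourths of the disinterested managers present (6 − 1 = 5). 3/4 of 5 = 3.75, rounded up to 4, so 4 affirmative votes are needed; 4 voted in favor. Satisfied.

Valid — all requirements satisfied.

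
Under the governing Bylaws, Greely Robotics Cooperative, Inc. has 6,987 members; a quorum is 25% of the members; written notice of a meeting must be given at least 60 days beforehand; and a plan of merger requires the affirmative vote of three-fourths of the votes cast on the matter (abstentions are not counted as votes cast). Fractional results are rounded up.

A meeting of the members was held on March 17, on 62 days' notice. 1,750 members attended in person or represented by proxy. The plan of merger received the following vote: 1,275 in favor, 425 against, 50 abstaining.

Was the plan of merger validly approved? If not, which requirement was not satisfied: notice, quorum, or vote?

Valid — all requirements satisfied.

Notice: 62 days given; 60 required. Satisfied.
Quorum: 25% of 6,987 = 1,746.75, rounded up to 1,747; 1,750 present. Satisfied.
Vote: requires three-fourths of the votes cast (1,750 − 50 abstaining = 1,700); 3/4 of 1700 = 1275, so 1,275 needed; 1,275 in favor. Satisfied.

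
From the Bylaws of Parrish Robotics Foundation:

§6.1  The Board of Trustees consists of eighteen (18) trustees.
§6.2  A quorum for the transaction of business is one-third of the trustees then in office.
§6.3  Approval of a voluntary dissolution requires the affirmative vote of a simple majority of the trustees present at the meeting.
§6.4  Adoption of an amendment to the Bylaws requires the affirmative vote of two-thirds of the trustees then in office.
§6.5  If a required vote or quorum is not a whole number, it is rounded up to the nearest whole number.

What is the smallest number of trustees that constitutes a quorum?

1/3 of 18 = 6.

6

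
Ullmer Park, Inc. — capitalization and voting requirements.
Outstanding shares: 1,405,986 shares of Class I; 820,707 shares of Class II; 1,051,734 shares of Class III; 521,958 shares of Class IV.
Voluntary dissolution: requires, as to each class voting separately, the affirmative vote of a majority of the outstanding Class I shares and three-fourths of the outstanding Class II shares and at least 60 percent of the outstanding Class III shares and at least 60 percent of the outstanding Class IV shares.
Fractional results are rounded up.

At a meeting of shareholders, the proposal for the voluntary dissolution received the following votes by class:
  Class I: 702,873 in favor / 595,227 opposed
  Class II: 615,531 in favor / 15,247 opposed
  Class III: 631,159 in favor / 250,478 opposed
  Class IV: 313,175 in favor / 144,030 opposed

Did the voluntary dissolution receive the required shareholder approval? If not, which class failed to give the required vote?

Class I: a majority of 1405986 is 702994; 702,994 required, 702,873 in favor — not approved.
Class II: 3/4 of 820707 = 615530.25, rounded up to 615531; 615,531 required, 615,531 in favor — approved.
Class III: 3/5 of 1051734 = 631040.40, rounded up to 631041; 631,041 required, 631,159 in favor — approved.
Class IV: 3/5 of 521958 = 313174.80, rounded up to 313175; 313,175 required, 313,175 in favor — approved.

Not approved — the Class I shares did not give the required vote.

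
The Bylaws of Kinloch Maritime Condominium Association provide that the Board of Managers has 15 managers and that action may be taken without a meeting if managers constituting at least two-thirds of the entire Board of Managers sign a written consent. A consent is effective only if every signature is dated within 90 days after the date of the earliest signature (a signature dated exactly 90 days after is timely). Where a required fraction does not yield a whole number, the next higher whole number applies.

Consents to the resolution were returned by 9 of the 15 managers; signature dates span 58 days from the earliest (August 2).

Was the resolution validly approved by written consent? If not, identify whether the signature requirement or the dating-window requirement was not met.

Not effective — insufficient signatures.

Signatures required: at least two-thirds of 15 — 2/3 of 15 = 10, so 10 needed; 9 signed. Insufficient.
Dating window: the latest signature is 58 days after the earliest; the limit is 90 days. Within the window.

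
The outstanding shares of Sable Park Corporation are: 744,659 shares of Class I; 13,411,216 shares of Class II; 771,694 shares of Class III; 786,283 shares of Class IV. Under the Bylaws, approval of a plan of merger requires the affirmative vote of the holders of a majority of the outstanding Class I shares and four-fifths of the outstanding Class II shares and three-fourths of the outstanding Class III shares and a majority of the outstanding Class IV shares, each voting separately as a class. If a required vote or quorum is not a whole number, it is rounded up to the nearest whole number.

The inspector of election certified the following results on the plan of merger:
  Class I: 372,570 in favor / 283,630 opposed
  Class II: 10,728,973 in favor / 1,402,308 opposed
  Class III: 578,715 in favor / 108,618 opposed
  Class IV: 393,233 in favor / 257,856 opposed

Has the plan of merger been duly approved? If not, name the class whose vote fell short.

Not approved — the Class III shares did not give the required vote.

Class I: a majority of 744659 is 372330; 372,330 required, 372,570 in favor — approved.
Class II: 4/5 of 13411216 = 10728972.80, rounded up to 10728973; 10,728,973 required, 10,728,973 in favor — approved.
Class III: 3/4 of 771694 = 578770.50, rounded up to 578771; 578,771 required, 578,715 in favor — not approved.
Class IV: a majority of 786283 is 393142; 393,142 required, 393,233 in favor — approved.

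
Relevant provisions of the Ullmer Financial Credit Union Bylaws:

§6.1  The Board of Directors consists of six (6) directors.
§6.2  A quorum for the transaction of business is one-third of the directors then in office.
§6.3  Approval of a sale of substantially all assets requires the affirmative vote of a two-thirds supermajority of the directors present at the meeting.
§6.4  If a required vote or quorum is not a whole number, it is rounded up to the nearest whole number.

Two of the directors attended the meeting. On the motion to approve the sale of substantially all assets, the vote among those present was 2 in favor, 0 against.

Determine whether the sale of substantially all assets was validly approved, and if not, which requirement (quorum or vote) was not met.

Quorum: 2 present; quorum is 2. Satisfied.
Vote: the sale of substantially all assets requires two-thirds of the directors present (2). 2/3 of 2 = 1.33, rounded up to 2, so 2 affirmative votes are needed; 2 voted in favor. Satisfied.

Valid — all requirements satisfied.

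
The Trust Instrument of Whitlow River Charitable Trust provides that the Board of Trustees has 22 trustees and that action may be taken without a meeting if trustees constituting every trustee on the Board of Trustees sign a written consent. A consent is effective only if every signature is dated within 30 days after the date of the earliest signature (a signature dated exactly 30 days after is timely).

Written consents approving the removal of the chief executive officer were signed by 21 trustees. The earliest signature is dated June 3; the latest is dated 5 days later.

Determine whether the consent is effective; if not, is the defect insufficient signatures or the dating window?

Not effective — insufficient signatures.

Signatures required: every one of 22 — unanimous means all 22, so 22 needed; 21 signed. Insufficient.
Dating window: the latest signature is 5 days after the earliest; the limit is 30 days. Within the window.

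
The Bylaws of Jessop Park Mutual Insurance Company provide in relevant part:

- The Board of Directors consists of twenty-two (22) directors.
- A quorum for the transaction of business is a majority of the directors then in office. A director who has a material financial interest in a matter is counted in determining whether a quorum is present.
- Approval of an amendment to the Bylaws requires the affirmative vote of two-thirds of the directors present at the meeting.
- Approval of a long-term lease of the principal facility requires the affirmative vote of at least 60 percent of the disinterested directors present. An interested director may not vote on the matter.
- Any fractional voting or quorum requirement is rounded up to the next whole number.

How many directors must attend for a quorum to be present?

A majority of 22 is 12.

12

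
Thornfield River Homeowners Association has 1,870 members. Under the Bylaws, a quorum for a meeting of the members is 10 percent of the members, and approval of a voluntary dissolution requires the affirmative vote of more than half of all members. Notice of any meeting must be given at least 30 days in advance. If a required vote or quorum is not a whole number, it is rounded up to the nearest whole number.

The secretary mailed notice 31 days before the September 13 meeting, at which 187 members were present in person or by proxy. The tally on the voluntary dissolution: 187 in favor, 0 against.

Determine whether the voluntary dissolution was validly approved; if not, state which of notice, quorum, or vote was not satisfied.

Notice: 31 days given; 30 required. Satisfied.
Quorum: 10% of 1,870 = 187; 187 present. Satisfied.
Vote: requires a majority of all members (1,870); a majority of 1870 is 936, so 936 needed; 187 in favor. Not satisfied.

Invalid — vote requirement not satisfied.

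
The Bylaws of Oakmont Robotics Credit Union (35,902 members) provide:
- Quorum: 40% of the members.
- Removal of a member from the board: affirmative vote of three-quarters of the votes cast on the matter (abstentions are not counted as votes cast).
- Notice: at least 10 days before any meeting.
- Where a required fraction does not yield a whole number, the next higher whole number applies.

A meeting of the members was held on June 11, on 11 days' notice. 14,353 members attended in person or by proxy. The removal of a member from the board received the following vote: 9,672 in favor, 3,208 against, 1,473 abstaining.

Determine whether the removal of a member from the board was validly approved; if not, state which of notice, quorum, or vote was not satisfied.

Notice: 11 days given; 10 required. Satisfied.
Quorum: 40% of 35,902 = 14,360.80, rounded up to 14,361; 14,353 present. Not satisfied.
Vote: requires three-fourths of the votes cast (14,353 − 1,473 abstaining = 12,880); 3/4 of 12880 = 9660, so 9,660 needed; 9,672 in favor. Satisfied.

Invalid — quorum requirement not satisfied.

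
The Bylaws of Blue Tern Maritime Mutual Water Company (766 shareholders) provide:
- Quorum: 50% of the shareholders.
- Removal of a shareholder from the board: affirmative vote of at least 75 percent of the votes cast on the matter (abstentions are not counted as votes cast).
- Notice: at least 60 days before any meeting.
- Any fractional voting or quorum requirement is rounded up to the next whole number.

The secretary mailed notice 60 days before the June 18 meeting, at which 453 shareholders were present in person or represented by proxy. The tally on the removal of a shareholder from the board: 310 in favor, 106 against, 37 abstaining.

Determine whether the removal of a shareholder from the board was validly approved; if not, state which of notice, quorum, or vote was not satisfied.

Invalid — vote requirement not satisfied.

Notice: 60 days given; 60 required. Satisfied.
Quorum: 50% of 766 = 383; 453 present. Satisfied.
Vote: requires three-fourths of the votes cast (453 − 37 abstaining = 416); 3/4 of 416 = 312, so 312 needed; 310 in favor. Not satisfied.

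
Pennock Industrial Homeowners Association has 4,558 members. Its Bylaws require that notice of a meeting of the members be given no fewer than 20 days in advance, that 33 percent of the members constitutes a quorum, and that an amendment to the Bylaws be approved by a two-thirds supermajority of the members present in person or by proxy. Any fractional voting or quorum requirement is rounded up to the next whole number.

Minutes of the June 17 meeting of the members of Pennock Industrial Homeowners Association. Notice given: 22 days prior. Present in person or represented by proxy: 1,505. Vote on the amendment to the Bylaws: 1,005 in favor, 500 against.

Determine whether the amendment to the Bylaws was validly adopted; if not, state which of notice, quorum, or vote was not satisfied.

Notice: 22 days given; 20 required. Satisfied.
Quorum: 33% of 4,558 = 1,504.14, rounded up to 1,505; 1,505 present. Satisfied.
Vote: requires two-thirds of those present (1,505); 2/3 of 1505 = 1003.33, rounded up to 1004, so 1,004 needed; 1,005 in favor. Satisfied.

Valid — all requirements satisfied.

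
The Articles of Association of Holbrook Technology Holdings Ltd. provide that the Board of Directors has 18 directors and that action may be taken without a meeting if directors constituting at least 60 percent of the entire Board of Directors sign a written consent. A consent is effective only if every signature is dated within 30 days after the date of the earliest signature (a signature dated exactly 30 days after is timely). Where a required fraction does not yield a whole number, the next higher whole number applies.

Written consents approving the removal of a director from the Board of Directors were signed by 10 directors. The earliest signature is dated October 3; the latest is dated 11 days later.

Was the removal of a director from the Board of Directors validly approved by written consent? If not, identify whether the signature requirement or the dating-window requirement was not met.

Signatures required: at least 60 percent of 18 — 3/5 of 18 = 10.80, rounded up to 11, so 11 needed; 10 signed. Insufficient.
Dating window: the latest signature is 11 days after the earliest; the limit is 30 days. Within the window.

Not effective — insufficient signatures.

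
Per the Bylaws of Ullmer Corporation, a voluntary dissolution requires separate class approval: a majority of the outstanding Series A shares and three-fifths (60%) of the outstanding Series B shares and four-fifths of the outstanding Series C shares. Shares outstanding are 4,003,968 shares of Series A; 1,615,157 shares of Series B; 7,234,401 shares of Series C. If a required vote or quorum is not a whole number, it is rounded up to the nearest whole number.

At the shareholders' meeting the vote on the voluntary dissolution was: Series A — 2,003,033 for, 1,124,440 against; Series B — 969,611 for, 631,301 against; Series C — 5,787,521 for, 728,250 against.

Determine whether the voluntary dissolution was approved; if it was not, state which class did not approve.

Series A: a majority of 4003968 is 2001985; 2,001,985 required, 2,003,033 in favor — approved.
Series B: 3/5 of 1615157 = 969094.20, rounded up to 969095; 969,095 required, 969,611 in favor — approved.
Series C: 4/5 of 7234401 = 5787520.80, rounded up to 5787521; 5,787,521 required, 5,787,521 in favor — approved.

Approved — every class gave the required vote.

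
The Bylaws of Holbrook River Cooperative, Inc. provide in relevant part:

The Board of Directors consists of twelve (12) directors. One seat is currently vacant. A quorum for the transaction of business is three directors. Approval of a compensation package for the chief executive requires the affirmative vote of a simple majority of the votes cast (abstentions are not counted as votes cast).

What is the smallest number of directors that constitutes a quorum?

3

The quorum is fixed at 3.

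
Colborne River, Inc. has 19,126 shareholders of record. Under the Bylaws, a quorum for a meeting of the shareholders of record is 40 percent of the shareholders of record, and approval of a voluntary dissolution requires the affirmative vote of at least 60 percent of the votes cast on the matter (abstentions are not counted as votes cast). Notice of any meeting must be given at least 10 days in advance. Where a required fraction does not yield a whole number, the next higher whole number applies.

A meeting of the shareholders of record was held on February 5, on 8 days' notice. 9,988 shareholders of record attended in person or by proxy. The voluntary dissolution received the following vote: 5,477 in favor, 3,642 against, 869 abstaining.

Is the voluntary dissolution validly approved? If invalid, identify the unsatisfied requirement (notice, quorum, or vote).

Invalid — notice requirement not satisfied.

Notice: 8 days given; 10 required. Not satisfied.
Quorum: 40% of 19,126 = 7,650.40, rounded up to 7,651; 9,988 present. Satisfied.
Vote: requires three-fifths of the votes cast (9,988 − 869 abstaining = 9,119); 3/5 of 9119 = 5471.40, rounded up to 5472, so 5,472 needed; 5,477 in favor. Satisfied.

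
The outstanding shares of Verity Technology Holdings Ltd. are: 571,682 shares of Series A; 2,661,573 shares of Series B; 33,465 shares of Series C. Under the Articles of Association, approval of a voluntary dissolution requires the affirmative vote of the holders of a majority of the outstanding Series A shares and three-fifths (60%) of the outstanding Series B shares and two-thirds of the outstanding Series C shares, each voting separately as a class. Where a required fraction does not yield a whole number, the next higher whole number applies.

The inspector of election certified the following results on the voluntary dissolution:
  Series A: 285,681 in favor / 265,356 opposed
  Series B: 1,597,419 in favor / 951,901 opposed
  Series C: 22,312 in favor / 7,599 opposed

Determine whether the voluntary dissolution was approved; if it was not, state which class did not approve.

Not approved — the Series A shares did not give the required vote.

Series A: a majority of 571682 is 285842; 285,842 required, 285,681 in favor — not approved.
Series B: 3/5 of 2661573 = 1596943.80, rounded up to 1596944; 1,596,944 required, 1,597,419 in favor — approved.
Series C: 2/3 of 33465 = 22310; 22,310 required, 22,312 in favor — approved.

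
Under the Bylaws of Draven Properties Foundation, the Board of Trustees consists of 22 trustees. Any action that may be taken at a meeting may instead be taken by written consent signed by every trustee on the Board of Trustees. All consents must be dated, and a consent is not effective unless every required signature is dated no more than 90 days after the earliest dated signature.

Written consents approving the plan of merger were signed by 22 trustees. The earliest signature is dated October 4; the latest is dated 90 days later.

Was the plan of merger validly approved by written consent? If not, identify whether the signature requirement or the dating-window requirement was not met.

Signatures required: the unanimous vote of 22 — unanimous means all 22, so 22 needed; 22 signed. Sufficient.
Dating window: the latest signature is 90 days after the earliest; the limit is 90 days. Within the window.

Effective — both the signature and dating-window requirements are satisfied.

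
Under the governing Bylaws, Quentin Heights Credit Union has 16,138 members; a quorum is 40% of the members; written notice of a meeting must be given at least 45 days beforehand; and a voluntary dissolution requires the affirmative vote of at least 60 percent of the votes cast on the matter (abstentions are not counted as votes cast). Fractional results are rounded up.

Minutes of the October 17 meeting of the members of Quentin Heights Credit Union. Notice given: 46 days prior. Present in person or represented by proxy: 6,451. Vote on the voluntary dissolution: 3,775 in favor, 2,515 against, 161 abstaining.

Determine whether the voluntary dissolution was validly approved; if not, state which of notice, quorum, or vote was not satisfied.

Notice: 46 days given; 45 required. Satisfied.
Quorum: 40% of 16,138 = 6,455.20, rounded up to 6,456; 6,451 present. Not satisfied.
Vote: requires three-fifths of the votes cast (6,451 − 161 abstaining = 6,290); 3/5 of 6290 = 3774, so 3,774 needed; 3,775 in favor. Satisfied.

Invalid — quorum requirement not satisfied.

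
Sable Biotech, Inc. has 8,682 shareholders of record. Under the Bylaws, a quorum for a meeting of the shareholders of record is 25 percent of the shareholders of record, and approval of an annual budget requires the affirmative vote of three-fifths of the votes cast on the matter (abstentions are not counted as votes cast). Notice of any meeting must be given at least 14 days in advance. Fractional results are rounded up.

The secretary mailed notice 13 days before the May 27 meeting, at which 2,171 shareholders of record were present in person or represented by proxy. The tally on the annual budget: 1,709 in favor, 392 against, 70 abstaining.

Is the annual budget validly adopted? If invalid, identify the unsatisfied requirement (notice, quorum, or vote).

Notice: 13 days given; 14 required. Not satisfied.
Quorum: 25% of 8,682 = 2,170.50, rounded up to 2,171; 2,171 present. Satisfied.
Vote: requires three-fifths of the votes cast (2,171 − 70 abstaining = 2,101); 3/5 of 2101 = 1260.60, rounded up to 1261, so 1,261 needed; 1,709 in favor. Satisfied.

Invalid — notice requirement not satisfied.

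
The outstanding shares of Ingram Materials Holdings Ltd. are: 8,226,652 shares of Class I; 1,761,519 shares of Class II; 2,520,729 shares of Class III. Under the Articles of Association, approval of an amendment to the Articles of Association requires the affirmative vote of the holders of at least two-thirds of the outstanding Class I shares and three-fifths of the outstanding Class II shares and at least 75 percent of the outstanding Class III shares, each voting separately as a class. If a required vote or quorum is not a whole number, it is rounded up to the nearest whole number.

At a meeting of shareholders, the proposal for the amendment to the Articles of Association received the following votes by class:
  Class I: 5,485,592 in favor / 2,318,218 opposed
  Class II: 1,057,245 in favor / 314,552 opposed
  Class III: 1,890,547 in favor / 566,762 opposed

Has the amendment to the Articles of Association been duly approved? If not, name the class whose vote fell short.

Class I: 2/3 of 8226652 = 5484434.67, rounded up to 5484435; 5,484,435 required, 5,485,592 in favor — approved.
Class II: 3/5 of 1761519 = 1056911.40, rounded up to 1056912; 1,056,912 required, 1,057,245 in favor — approved.
Class III: 3/4 of 2520729 = 1890546.75, rounded up to 1890547; 1,890,547 required, 1,890,547 in favor — approved.

Approved — every class gave the required vote.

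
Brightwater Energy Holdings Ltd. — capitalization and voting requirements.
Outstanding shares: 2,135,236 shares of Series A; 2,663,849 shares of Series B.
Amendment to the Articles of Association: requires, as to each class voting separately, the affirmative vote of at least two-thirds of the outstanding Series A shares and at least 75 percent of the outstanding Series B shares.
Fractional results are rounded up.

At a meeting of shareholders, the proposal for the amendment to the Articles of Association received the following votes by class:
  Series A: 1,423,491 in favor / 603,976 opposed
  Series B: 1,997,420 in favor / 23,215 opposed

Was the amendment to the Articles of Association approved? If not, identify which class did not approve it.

Not approved — the Series B shares did not give the required vote.

Series A: 2/3 of 2135236 = 1423490.67, rounded up to 1423491; 1,423,491 required, 1,423,491 in favor — approved.
Series B: 3/4 of 2663849 = 1997886.75, rounded up to 1997887; 1,997,887 required, 1,997,420 in favor — not approved.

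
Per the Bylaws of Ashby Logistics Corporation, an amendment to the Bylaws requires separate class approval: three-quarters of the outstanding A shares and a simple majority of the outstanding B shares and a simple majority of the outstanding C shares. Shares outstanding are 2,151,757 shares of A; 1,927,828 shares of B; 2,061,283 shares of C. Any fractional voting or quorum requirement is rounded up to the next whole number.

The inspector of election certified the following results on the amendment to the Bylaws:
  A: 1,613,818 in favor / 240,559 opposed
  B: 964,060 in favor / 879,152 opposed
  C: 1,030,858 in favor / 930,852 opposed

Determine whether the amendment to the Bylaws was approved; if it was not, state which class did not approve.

Approved — every class gave the required vote.

A: 3/4 of 2151757 = 1613817.75, rounded up to 1613818; 1,613,818 required, 1,613,818 in favor — approved.
B: a majority of 1927828 is 963915; 963,915 required, 964,060 in favor — approved.
C: a majority of 2061283 is 1030642; 1,030,642 required, 1,030,858 in favor — approved.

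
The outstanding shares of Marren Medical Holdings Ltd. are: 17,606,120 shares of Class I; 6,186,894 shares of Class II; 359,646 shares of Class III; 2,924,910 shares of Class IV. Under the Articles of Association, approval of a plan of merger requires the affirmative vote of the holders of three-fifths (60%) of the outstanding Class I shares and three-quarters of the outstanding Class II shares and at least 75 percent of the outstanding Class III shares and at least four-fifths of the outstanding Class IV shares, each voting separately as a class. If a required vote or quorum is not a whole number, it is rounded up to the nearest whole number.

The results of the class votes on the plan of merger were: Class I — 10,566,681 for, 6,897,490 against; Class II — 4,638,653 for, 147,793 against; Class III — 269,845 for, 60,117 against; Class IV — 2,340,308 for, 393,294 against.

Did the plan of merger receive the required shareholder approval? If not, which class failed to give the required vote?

Class I: 3/5 of 17606120 = 10563672; 10,563,672 required, 10,566,681 in favor — approved.
Class II: 3/4 of 6186894 = 4640170.50, rounded up to 4640171; 4,640,171 required, 4,638,653 in favor — not approved.
Class III: 3/4 of 359646 = 269734.50, rounded up to 269735; 269,735 required, 269,845 in favor — approved.
Class IV: 4/5 of 2924910 = 2339928; 2,339,928 required, 2,340,308 in favor — approved.

Not approved — the Class II shares did not give the required vote.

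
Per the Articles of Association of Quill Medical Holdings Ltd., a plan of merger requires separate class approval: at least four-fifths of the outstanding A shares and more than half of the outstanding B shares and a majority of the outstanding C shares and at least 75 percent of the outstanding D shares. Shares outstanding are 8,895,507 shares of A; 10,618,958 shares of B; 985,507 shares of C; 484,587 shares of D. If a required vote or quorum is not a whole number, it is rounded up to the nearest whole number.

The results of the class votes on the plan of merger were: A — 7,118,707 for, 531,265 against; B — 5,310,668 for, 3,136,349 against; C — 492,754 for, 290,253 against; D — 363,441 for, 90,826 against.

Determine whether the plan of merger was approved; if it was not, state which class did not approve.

A: 4/5 of 8895507 = 7116405.60, rounded up to 7116406; 7,116,406 required, 7,118,707 in favor — approved.
B: a majority of 10618958 is 5309480; 5,309,480 required, 5,310,668 in favor — approved.
C: a majority of 985507 is 492754; 492,754 required, 492,754 in favor — approved.
D: 3/4 of 484587 = 363440.25, rounded up to 363441; 363,441 required, 363,441 in favor — approved.

Approved — every class gave the required vote.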